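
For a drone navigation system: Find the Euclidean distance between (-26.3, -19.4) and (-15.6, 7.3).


dx=10.7, dy=26.7
d^2 = 10.7^2 + 26.7^2 = 827.38
d = sqrt(827.38) = 28.7642

28.7642


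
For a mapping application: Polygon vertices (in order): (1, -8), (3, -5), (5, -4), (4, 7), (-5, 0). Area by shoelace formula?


Shoelace sum: (1*(-5) - 3*(-8)) + (3*(-4) - 5*(-5)) + (5*7 - 4*(-4)) + (4*0 - (-5)*7) + ((-5)*(-8) - 1*0)
= 158
Area = |158|/2 = 79

79


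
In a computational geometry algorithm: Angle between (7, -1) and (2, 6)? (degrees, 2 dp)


u.v = 8, |u| = sqrt(50) = 7.0711, |v| = sqrt(40) = 6.3246
cos(theta) = u.v/(|u||v|) = 8/sqrt(2000) = 0.178885
theta = acos(0.178885) = 79.7 degrees

79.7 degrees


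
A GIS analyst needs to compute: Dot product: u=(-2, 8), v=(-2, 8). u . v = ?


u . v = u_x*v_x + u_y*v_y = (-2)*(-2) + 8*8
= 4 + 64 = 68

68


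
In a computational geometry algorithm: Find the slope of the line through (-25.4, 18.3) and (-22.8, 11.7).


slope = (y2-y1)/(x2-x1) = (11.7-18.3)/((-22.8)-(-25.4)) = (-6.6)/2.6 = -2.5385

-2.5385


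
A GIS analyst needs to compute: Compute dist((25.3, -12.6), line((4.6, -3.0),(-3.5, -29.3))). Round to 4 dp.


|cross product| = 622.17
|line direction| = sqrt(757.3) = 27.5191
Distance = 622.17/sqrt(757.3) = 22.6087

22.6087


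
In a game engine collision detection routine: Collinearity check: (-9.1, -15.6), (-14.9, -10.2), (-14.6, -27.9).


Cross product: ((-14.9)-(-9.1))*((-27.9)-(-15.6)) - ((-10.2)-(-15.6))*((-14.6)-(-9.1))
= 101.04

No, not collinear


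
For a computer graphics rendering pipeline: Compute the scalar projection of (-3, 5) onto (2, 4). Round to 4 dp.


u.v = 14, |v| = sqrt(20) = 4.4721
Scalar projection = u.v / |v| = 14 / sqrt(20) = 3.1305

3.1305


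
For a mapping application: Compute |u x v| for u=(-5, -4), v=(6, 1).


|u x v| = |(-5)*1 - (-4)*6|
= |(-5) - (-24)| = 19

19


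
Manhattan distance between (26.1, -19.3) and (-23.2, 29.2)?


|26.1-(-23.2)| + |(-19.3)-29.2| = 49.3 + 48.5 = 97.8

97.8


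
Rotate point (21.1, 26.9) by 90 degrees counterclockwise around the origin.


90° CCW: (x,y) -> (-y, x)
(21.1,26.9) -> (-26.9, 21.1)

(-26.9, 21.1)


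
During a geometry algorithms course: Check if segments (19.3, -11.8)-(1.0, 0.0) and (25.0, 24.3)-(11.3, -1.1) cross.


Cross products: d1=349.79, d2=-276.69, d3=-727.89, d4=-101.41
d1*d2 < 0 and d3*d4 < 0? no

No, they don't intersect


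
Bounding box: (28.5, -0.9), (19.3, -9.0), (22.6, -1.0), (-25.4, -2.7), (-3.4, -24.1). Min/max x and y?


x range: [-25.4, 28.5]
y range: [-24.1, -0.9]
Bounding box: (-25.4,-24.1) to (28.5,-0.9)

(-25.4,-24.1) to (28.5,-0.9)


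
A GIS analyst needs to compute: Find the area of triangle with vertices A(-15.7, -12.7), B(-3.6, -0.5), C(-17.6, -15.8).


Area = |x_A(y_B-y_C) + x_B(y_C-y_A) + x_C(y_A-y_B)|/2
= |(-240.21) + 11.16 + 214.72|/2
= 14.33/2 = 7.165

7.165


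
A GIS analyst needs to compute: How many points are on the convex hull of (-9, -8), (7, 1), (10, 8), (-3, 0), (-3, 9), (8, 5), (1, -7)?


Convex hull vertices (CCW): (-9, -8), (1, -7), (7, 1), (10, 8), (-3, 9)
Count = 5

5


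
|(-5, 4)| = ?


|u| = sqrt((-5)^2 + 4^2) = sqrt(41) = 6.4031

6.4031


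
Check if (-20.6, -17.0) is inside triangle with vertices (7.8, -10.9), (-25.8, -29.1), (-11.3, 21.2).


Cross products: AB x AP = -311.92, BC x BP = -86.11, CA x CP = -1028.15
All same sign? yes

Yes, inside


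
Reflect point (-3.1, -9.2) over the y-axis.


Reflection over y-axis: (x,y) -> (-x,y)
(-3.1, -9.2) -> (3.1, -9.2)

(3.1, -9.2)


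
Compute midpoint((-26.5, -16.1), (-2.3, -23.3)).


M = (((-26.5)+(-2.3))/2, ((-16.1)+(-23.3))/2)
= (-14.4, -19.7)

(-14.4, -19.7)


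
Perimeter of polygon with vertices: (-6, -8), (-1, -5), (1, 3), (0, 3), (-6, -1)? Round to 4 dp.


Sides: (-6, -8)->(-1, -5): sqrt(34) = 5.830952, (-1, -5)->(1, 3): sqrt(68) = 8.246211, (1, 3)->(0, 3): sqrt(1) = 1, (0, 3)->(-6, -1): sqrt(52) = 7.211103, (-6, -1)->(-6, -8): sqrt(49) = 7
Sum = 29.288266
Perimeter = 29.2883

29.2883


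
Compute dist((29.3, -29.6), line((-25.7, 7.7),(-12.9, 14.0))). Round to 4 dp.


|cross product| = 823.94
|line direction| = sqrt(203.53) = 14.2664
Distance = 823.94/sqrt(203.53) = 57.7539

57.7539


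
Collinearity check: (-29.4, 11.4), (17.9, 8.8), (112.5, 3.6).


Cross product: (17.9-(-29.4))*(3.6-11.4) - (8.8-11.4)*(112.5-(-29.4))
= 0

Yes, collinear


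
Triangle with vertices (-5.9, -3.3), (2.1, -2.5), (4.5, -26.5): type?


Side lengths squared: AB^2=64.64, BC^2=581.76, CA^2=646.4
Sorted: [64.64, 581.76, 646.4]
By sides: Scalene, By angles: Right

Scalene, Right


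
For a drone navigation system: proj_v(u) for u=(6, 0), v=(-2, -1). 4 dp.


u.v = -12, |v| = sqrt(5) = 2.2361
Scalar projection = u.v / |v| = -12 / sqrt(5) = -5.3666

-5.3666


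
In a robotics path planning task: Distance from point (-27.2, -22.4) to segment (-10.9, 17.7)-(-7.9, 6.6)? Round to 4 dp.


Project P onto AB: t = 1 (clamped to [0,1])
Closest point on segment: (-7.9, 6.6)
Distance: 34.8352

34.8352


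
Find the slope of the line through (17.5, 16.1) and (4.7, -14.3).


slope = (y2-y1)/(x2-x1) = ((-14.3)-16.1)/(4.7-17.5) = (-30.4)/(-12.8) = 2.375

2.375


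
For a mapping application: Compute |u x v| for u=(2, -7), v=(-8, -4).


|u x v| = |2*(-4) - (-7)*(-8)|
= |(-8) - 56| = 64

64


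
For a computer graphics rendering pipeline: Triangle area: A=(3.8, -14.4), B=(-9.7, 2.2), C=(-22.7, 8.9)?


Area = |x_A(y_B-y_C) + x_B(y_C-y_A) + x_C(y_A-y_B)|/2
= |(-25.46) + (-226.01) + 376.82|/2
= 125.35/2 = 62.675

62.675


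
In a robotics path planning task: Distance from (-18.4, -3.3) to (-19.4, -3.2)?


dx=-1, dy=0.1
d^2 = (-1)^2 + 0.1^2 = 1.01
d = sqrt(1.01) = 1.005

1.005


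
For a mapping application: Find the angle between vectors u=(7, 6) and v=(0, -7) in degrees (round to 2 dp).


u.v = -42, |u| = sqrt(85) = 9.2195, |v| = sqrt(49) = 7
cos(theta) = u.v/(|u||v|) = -42/sqrt(4165) = -0.650791
theta = acos(-0.650791) = 130.6 degrees

130.6 degrees


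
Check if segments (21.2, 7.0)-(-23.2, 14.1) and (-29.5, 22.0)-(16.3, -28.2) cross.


Cross products: d1=1858.14, d2=-45.56, d3=-306.03, d4=1597.67
d1*d2 < 0 and d3*d4 < 0? yes

Yes, they intersect


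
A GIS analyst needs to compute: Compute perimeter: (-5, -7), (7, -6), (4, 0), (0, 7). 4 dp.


Sides: (-5, -7)->(7, -6): sqrt(145) = 12.041595, (7, -6)->(4, 0): sqrt(45) = 6.708204, (4, 0)->(0, 7): sqrt(65) = 8.062258, (0, 7)->(-5, -7): sqrt(221) = 14.866069
Sum = 41.678126
Perimeter = 41.6781

41.6781


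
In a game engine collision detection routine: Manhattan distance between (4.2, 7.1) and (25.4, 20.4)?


|4.2-25.4| + |7.1-20.4| = 21.2 + 13.3 = 34.5

34.5


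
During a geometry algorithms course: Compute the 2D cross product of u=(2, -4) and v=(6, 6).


u x v = u_x*v_y - u_y*v_x = 2*6 - (-4)*6
= 12 - (-24) = 36

36


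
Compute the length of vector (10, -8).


|u| = sqrt(10^2 + (-8)^2) = sqrt(164) = 12.8062

12.8062


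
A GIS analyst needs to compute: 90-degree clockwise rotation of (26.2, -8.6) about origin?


90° CW: (x,y) -> (y, -x)
(26.2,-8.6) -> (-8.6, -26.2)

(-8.6, -26.2)


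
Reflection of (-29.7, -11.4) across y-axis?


Reflection over y-axis: (x,y) -> (-x,y)
(-29.7, -11.4) -> (29.7, -11.4)

(29.7, -11.4)


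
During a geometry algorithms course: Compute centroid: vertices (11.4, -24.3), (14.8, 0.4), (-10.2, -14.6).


Centroid = ((x_A+x_B+x_C)/3, (y_A+y_B+y_C)/3)
= ((11.4+14.8+(-10.2))/3, ((-24.3)+0.4+(-14.6))/3)
= (5.3333, -12.8333)

(5.3333, -12.8333)


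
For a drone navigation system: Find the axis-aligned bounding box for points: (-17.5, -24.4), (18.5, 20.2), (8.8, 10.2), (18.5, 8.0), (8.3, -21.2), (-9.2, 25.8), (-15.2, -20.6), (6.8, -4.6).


x range: [-17.5, 18.5]
y range: [-24.4, 25.8]
Bounding box: (-17.5,-24.4) to (18.5,25.8)

(-17.5,-24.4) to (18.5,25.8)


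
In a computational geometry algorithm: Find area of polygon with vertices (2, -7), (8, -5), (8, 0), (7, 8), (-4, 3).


Shoelace sum: (2*(-5) - 8*(-7)) + (8*0 - 8*(-5)) + (8*8 - 7*0) + (7*3 - (-4)*8) + ((-4)*(-7) - 2*3)
= 225
Area = |225|/2 = 112.5

112.5


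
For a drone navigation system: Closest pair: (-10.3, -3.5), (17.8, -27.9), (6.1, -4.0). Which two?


d(P0,P1) = 37.2152, d(P0,P2) = 16.4076, d(P1,P2) = 26.6101
Closest: P0 and P2

Closest pair: (-10.3, -3.5) and (6.1, -4.0), distance = 16.4076


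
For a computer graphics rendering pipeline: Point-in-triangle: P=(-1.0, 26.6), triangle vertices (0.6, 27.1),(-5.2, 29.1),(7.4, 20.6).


Cross products: AB x AP = 6.1, BC x BP = 4.2, CA x CP = 13.8
All same sign? yes

Yes, inside


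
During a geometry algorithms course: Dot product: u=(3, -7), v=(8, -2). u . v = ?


u . v = u_x*v_x + u_y*v_y = 3*8 + (-7)*(-2)
= 24 + 14 = 38

38


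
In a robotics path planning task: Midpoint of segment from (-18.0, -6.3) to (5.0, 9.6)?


M = (((-18)+5)/2, ((-6.3)+9.6)/2)
= (-6.5, 1.65)

(-6.5, 1.65)


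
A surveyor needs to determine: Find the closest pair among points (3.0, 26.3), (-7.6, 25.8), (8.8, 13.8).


d(P0,P1) = 10.6118, d(P0,P2) = 13.7801, d(P1,P2) = 20.3214
Closest: P0 and P1

Closest pair: (3.0, 26.3) and (-7.6, 25.8), distance = 10.6118


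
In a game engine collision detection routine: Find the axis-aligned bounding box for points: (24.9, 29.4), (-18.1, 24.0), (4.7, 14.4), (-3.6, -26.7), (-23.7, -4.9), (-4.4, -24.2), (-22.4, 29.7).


x range: [-23.7, 24.9]
y range: [-26.7, 29.7]
Bounding box: (-23.7,-26.7) to (24.9,29.7)

(-23.7,-26.7) to (24.9,29.7)


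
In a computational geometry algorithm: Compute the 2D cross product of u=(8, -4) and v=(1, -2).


u x v = u_x*v_y - u_y*v_x = 8*(-2) - (-4)*1
= (-16) - (-4) = -12

-12


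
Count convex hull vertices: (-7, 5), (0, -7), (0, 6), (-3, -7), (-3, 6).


Convex hull vertices (CCW): (-7, 5), (-3, -7), (0, -7), (0, 6), (-3, 6)
Count = 5

5


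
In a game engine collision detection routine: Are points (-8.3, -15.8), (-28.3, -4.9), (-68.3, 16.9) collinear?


Cross product: ((-28.3)-(-8.3))*(16.9-(-15.8)) - ((-4.9)-(-15.8))*((-68.3)-(-8.3))
= 0

Yes, collinear


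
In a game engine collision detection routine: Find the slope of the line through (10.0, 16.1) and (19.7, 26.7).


slope = (y2-y1)/(x2-x1) = (26.7-16.1)/(19.7-10) = 10.6/9.7 = 1.0928

1.0928


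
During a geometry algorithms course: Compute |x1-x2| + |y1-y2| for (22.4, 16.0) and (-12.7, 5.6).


|22.4-(-12.7)| + |16-5.6| = 35.1 + 10.4 = 45.5

45.5


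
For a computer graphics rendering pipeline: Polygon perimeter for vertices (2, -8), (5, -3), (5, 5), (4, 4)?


Sides: (2, -8)->(5, -3): sqrt(34) = 5.830952, (5, -3)->(5, 5): sqrt(64) = 8, (5, 5)->(4, 4): sqrt(2) = 1.414214, (4, 4)->(2, -8): sqrt(148) = 12.165525
Sum = 27.410691
Perimeter = 27.4107

27.4107


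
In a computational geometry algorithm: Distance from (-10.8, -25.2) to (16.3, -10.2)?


dx=27.1, dy=15
d^2 = 27.1^2 + 15^2 = 959.41
d = sqrt(959.41) = 30.9743

30.9743


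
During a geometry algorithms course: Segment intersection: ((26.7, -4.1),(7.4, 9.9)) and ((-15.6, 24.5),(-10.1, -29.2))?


Cross products: d1=2114.21, d2=1154.8, d3=40.22, d4=999.63
d1*d2 < 0 and d3*d4 < 0? no

No, they don't intersect


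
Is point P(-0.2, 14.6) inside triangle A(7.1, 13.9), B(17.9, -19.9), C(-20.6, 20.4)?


Cross products: AB x AP = -239.18, BC x BP = -598.82, CA x CP = -28.06
All same sign? yes

Yes, inside


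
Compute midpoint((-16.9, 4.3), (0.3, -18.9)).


M = (((-16.9)+0.3)/2, (4.3+(-18.9))/2)
= (-8.3, -7.3)

(-8.3, -7.3)


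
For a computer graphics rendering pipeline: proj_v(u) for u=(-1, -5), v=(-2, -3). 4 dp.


u.v = 17, |v| = sqrt(13) = 3.6056
Scalar projection = u.v / |v| = 17 / sqrt(13) = 4.715

4.715


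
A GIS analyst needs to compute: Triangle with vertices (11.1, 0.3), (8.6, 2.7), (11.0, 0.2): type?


Side lengths squared: AB^2=12.01, BC^2=12.01, CA^2=0.02
Sorted: [0.02, 12.01, 12.01]
By sides: Isosceles, By angles: Acute

Isosceles, Acute


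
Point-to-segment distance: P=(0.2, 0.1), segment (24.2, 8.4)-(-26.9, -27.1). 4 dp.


Project P onto AB: t = 0.3929 (clamped to [0,1])
Closest point on segment: (4.1234, -5.5475)
Distance: 6.8766

6.8766


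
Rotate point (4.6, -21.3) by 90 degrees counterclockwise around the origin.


90° CCW: (x,y) -> (-y, x)
(4.6,-21.3) -> (21.3, 4.6)

(21.3, 4.6)


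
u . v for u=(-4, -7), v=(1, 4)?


u . v = u_x*v_x + u_y*v_y = (-4)*1 + (-7)*4
= (-4) + (-28) = -32

-32


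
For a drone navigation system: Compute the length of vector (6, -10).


|u| = sqrt(6^2 + (-10)^2) = sqrt(136) = 11.6619

11.6619


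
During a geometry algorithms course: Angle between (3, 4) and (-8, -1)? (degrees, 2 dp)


u.v = -28, |u| = sqrt(25) = 5, |v| = sqrt(65) = 8.0623
cos(theta) = u.v/(|u||v|) = -28/sqrt(1625) = -0.694595
theta = acos(-0.694595) = 133.99 degrees

133.99 degrees


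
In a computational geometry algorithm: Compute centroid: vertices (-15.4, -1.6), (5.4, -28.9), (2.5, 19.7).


Centroid = ((x_A+x_B+x_C)/3, (y_A+y_B+y_C)/3)
= (((-15.4)+5.4+2.5)/3, ((-1.6)+(-28.9)+19.7)/3)
= (-2.5, -3.6)

(-2.5, -3.6)


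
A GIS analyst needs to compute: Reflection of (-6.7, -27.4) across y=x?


Reflection over y=x: (x,y) -> (y,x)
(-6.7, -27.4) -> (-27.4, -6.7)

(-27.4, -6.7)


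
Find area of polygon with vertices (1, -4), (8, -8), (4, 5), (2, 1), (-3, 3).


Shoelace sum: (1*(-8) - 8*(-4)) + (8*5 - 4*(-8)) + (4*1 - 2*5) + (2*3 - (-3)*1) + ((-3)*(-4) - 1*3)
= 108
Area = |108|/2 = 54

54


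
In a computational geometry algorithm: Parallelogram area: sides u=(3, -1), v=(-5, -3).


|u x v| = |3*(-3) - (-1)*(-5)|
= |(-9) - 5| = 14

14


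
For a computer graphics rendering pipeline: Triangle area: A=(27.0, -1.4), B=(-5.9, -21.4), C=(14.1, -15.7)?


Area = |x_A(y_B-y_C) + x_B(y_C-y_A) + x_C(y_A-y_B)|/2
= |(-153.9) + 84.37 + 282|/2
= 212.47/2 = 106.235

106.235


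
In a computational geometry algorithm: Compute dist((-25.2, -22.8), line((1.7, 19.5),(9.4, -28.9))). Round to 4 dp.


|cross product| = 1627.67
|line direction| = sqrt(2401.85) = 49.0087
Distance = 1627.67/sqrt(2401.85) = 33.2119

33.2119


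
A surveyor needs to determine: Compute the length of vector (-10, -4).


|u| = sqrt((-10)^2 + (-4)^2) = sqrt(116) = 10.7703

10.7703


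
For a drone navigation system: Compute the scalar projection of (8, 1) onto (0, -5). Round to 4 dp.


u.v = -5, |v| = sqrt(25) = 5
Scalar projection = u.v / |v| = -5 / sqrt(25) = -1

-1


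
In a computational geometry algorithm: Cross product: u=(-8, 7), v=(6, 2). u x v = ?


u x v = u_x*v_y - u_y*v_x = (-8)*2 - 7*6
= (-16) - 42 = -58

-58


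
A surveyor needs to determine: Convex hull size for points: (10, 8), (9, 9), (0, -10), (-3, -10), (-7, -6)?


Convex hull vertices (CCW): (-7, -6), (-3, -10), (0, -10), (10, 8), (9, 9)
Count = 5

5


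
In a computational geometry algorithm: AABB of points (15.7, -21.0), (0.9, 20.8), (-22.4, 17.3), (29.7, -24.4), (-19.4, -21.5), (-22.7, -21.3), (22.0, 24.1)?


x range: [-22.7, 29.7]
y range: [-24.4, 24.1]
Bounding box: (-22.7,-24.4) to (29.7,24.1)

(-22.7,-24.4) to (29.7,24.1)


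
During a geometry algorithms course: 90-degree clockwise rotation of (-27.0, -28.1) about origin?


90° CW: (x,y) -> (y, -x)
(-27,-28.1) -> (-28.1, 27)

(-28.1, 27)


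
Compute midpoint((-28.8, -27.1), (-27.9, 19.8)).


M = (((-28.8)+(-27.9))/2, ((-27.1)+19.8)/2)
= (-28.35, -3.65)

(-28.35, -3.65)


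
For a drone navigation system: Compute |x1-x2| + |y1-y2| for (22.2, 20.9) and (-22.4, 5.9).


|22.2-(-22.4)| + |20.9-5.9| = 44.6 + 15 = 59.6

59.6


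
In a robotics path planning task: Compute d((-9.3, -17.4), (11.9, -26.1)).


dx=21.2, dy=-8.7
d^2 = 21.2^2 + (-8.7)^2 = 525.13
d = sqrt(525.13) = 22.9157

22.9157


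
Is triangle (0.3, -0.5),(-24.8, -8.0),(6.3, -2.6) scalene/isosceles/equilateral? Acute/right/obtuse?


Side lengths squared: AB^2=686.26, BC^2=996.37, CA^2=40.41
Sorted: [40.41, 686.26, 996.37]
By sides: Scalene, By angles: Obtuse

Scalene, Obtuse


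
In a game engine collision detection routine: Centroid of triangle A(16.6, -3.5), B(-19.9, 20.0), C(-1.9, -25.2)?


Centroid = ((x_A+x_B+x_C)/3, (y_A+y_B+y_C)/3)
= ((16.6+(-19.9)+(-1.9))/3, ((-3.5)+20+(-25.2))/3)
= (-1.7333, -2.9)

(-1.7333, -2.9)


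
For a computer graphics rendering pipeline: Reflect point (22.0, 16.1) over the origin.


Reflection over origin: (x,y) -> (-x,-y)
(22, 16.1) -> (-22, -16.1)

(-22, -16.1)


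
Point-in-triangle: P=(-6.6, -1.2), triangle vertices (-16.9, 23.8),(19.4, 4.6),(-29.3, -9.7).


Cross products: AB x AP = -709.74, BC x BP = -89.34, CA x CP = -655.05
All same sign? yes

Yes, inside


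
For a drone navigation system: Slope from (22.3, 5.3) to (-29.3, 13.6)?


slope = (y2-y1)/(x2-x1) = (13.6-5.3)/((-29.3)-22.3) = 8.3/(-51.6) = -0.1609

-0.1609


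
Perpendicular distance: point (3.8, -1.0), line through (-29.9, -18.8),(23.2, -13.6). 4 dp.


|cross product| = 769.94
|line direction| = sqrt(2846.65) = 53.354
Distance = 769.94/sqrt(2846.65) = 14.4308

14.4308


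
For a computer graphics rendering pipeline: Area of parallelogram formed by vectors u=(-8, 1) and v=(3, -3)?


|u x v| = |(-8)*(-3) - 1*3|
= |24 - 3| = 21

21


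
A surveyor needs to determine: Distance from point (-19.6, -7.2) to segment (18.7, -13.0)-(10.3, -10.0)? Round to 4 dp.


Project P onto AB: t = 1 (clamped to [0,1])
Closest point on segment: (10.3, -10)
Distance: 30.0308

30.0308


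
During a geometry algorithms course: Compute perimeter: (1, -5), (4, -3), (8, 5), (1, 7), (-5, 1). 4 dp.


Sides: (1, -5)->(4, -3): sqrt(13) = 3.605551, (4, -3)->(8, 5): sqrt(80) = 8.944272, (8, 5)->(1, 7): sqrt(53) = 7.28011, (1, 7)->(-5, 1): sqrt(72) = 8.485281, (-5, 1)->(1, -5): sqrt(72) = 8.485281
Sum = 36.800495
Perimeter = 36.8005

36.8005


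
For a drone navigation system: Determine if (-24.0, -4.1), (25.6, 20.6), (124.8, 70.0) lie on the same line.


Cross product: (25.6-(-24))*(70-(-4.1)) - (20.6-(-4.1))*(124.8-(-24))
= 0

Yes, collinear


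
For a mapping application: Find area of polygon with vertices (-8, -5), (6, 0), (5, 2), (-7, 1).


Shoelace sum: ((-8)*0 - 6*(-5)) + (6*2 - 5*0) + (5*1 - (-7)*2) + ((-7)*(-5) - (-8)*1)
= 104
Area = |104|/2 = 52

52


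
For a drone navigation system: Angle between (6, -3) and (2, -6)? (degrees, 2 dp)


u.v = 30, |u| = sqrt(45) = 6.7082, |v| = sqrt(40) = 6.3246
cos(theta) = u.v/(|u||v|) = 30/sqrt(1800) = 0.707107
theta = acos(0.707107) = 45 degrees

45 degrees


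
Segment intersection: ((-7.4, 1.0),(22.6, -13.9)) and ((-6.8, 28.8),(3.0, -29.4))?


Cross products: d1=-307.36, d2=1292.62, d3=842.94, d4=-757.04
d1*d2 < 0 and d3*d4 < 0? yes

Yes, they intersect


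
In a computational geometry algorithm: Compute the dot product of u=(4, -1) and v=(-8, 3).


u . v = u_x*v_x + u_y*v_y = 4*(-8) + (-1)*3
= (-32) + (-3) = -35

-35


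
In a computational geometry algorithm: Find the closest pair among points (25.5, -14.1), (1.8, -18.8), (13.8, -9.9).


d(P0,P1) = 24.1615, d(P0,P2) = 12.431, d(P1,P2) = 14.9402
Closest: P0 and P2

Closest pair: (25.5, -14.1) and (13.8, -9.9), distance = 12.431


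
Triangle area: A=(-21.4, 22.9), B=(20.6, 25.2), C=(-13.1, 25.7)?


Area = |x_A(y_B-y_C) + x_B(y_C-y_A) + x_C(y_A-y_B)|/2
= |10.7 + 57.68 + 30.13|/2
= 98.51/2 = 49.255

49.255


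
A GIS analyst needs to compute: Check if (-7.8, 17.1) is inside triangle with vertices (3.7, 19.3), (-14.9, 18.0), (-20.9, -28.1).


Cross products: AB x AP = 25.97, BC x BP = 332.71, CA x CP = 490.98
All same sign? yes

Yes, inside


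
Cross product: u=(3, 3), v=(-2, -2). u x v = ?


u x v = u_x*v_y - u_y*v_x = 3*(-2) - 3*(-2)
= (-6) - (-6) = 0

0


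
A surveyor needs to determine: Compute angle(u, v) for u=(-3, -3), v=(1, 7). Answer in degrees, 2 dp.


u.v = -24, |u| = sqrt(18) = 4.2426, |v| = sqrt(50) = 7.0711
cos(theta) = u.v/(|u||v|) = -24/sqrt(900) = -0.8
theta = acos(-0.8) = 143.13 degrees

143.13 degrees


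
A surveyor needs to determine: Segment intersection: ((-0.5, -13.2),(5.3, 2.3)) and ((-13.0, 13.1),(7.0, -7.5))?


Cross products: d1=-268.5, d2=160.98, d3=346.29, d4=-83.19
d1*d2 < 0 and d3*d4 < 0? yes

Yes, they intersect


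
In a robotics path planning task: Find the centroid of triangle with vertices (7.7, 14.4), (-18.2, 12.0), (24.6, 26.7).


Centroid = ((x_A+x_B+x_C)/3, (y_A+y_B+y_C)/3)
= ((7.7+(-18.2)+24.6)/3, (14.4+12+26.7)/3)
= (4.7, 17.7)

(4.7, 17.7)


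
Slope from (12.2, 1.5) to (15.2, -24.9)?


slope = (y2-y1)/(x2-x1) = ((-24.9)-1.5)/(15.2-12.2) = (-26.4)/3 = -8.8

-8.8


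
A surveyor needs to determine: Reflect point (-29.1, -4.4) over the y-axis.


Reflection over y-axis: (x,y) -> (-x,y)
(-29.1, -4.4) -> (29.1, -4.4)

(29.1, -4.4)


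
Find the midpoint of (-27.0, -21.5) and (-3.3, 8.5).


M = (((-27)+(-3.3))/2, ((-21.5)+8.5)/2)
= (-15.15, -6.5)

(-15.15, -6.5)


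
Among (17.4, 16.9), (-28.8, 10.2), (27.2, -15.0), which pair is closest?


d(P0,P1) = 46.6833, d(P0,P2) = 33.3714, d(P1,P2) = 61.4088
Closest: P0 and P2

Closest pair: (17.4, 16.9) and (27.2, -15.0), distance = 33.3714


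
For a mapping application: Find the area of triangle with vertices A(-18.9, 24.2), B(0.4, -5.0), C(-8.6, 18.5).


Area = |x_A(y_B-y_C) + x_B(y_C-y_A) + x_C(y_A-y_B)|/2
= |444.15 + (-2.28) + (-251.12)|/2
= 190.75/2 = 95.375

95.375


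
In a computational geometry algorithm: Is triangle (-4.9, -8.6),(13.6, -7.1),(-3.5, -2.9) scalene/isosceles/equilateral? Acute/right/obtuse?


Side lengths squared: AB^2=344.5, BC^2=310.05, CA^2=34.45
Sorted: [34.45, 310.05, 344.5]
By sides: Scalene, By angles: Right

Scalene, Right


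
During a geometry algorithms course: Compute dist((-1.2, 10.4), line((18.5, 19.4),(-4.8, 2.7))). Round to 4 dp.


|cross product| = 119.29
|line direction| = sqrt(821.78) = 28.6667
Distance = 119.29/sqrt(821.78) = 4.1613

4.1613


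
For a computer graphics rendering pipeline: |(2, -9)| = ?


|u| = sqrt(2^2 + (-9)^2) = sqrt(85) = 9.2195

9.2195


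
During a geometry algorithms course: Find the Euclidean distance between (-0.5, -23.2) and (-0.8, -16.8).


dx=-0.3, dy=6.4
d^2 = (-0.3)^2 + 6.4^2 = 41.05
d = sqrt(41.05) = 6.407

6.407


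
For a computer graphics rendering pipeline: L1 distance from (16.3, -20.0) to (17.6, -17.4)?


|16.3-17.6| + |(-20)-(-17.4)| = 1.3 + 2.6 = 3.9

3.9


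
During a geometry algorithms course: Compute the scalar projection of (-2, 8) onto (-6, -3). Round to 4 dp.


u.v = -12, |v| = sqrt(45) = 6.7082
Scalar projection = u.v / |v| = -12 / sqrt(45) = -1.7889

-1.7889


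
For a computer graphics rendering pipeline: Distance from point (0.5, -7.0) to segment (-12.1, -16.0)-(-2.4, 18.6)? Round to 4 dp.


Project P onto AB: t = 0.3358 (clamped to [0,1])
Closest point on segment: (-8.8426, -4.3808)
Distance: 9.7028

9.7028


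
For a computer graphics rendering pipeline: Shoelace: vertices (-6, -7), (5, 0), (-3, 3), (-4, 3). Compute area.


Shoelace sum: ((-6)*0 - 5*(-7)) + (5*3 - (-3)*0) + ((-3)*3 - (-4)*3) + ((-4)*(-7) - (-6)*3)
= 99
Area = |99|/2 = 49.5

49.5


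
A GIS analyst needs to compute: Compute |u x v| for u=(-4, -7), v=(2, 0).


|u x v| = |(-4)*0 - (-7)*2|
= |0 - (-14)| = 14

14


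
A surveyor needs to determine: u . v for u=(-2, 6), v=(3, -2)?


u . v = u_x*v_x + u_y*v_y = (-2)*3 + 6*(-2)
= (-6) + (-12) = -18

-18


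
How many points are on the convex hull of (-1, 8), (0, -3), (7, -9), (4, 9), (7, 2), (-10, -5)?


Convex hull vertices (CCW): (-10, -5), (7, -9), (7, 2), (4, 9), (-1, 8)
Count = 5

5


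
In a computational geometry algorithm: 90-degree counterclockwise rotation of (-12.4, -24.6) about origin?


90° CCW: (x,y) -> (-y, x)
(-12.4,-24.6) -> (24.6, -12.4)

(24.6, -12.4)


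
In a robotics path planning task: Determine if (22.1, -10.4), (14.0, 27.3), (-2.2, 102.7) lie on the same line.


Cross product: (14-22.1)*(102.7-(-10.4)) - (27.3-(-10.4))*((-2.2)-22.1)
= 0

Yes, collinear


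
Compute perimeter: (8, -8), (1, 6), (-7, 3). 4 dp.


Sides: (8, -8)->(1, 6): sqrt(245) = 15.652476, (1, 6)->(-7, 3): sqrt(73) = 8.544004, (-7, 3)->(8, -8): sqrt(346) = 18.601075
Sum = 42.797555
Perimeter = 42.7976

42.7976


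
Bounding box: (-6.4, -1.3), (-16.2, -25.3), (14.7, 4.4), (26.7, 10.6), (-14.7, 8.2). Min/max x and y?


x range: [-16.2, 26.7]
y range: [-25.3, 10.6]
Bounding box: (-16.2,-25.3) to (26.7,10.6)

(-16.2,-25.3) to (26.7,10.6)


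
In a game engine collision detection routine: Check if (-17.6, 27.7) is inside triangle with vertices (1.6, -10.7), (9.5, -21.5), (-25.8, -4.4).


Cross products: AB x AP = 96, BC x BP = -1273.35, CA x CP = 931.2
All same sign? no

No, outside


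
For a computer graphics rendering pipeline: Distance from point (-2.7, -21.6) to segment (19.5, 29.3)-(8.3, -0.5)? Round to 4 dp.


Project P onto AB: t = 1 (clamped to [0,1])
Closest point on segment: (8.3, -0.5)
Distance: 23.7952

23.7952


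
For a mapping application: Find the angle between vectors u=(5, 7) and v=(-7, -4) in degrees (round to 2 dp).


u.v = -63, |u| = sqrt(74) = 8.6023, |v| = sqrt(65) = 8.0623
cos(theta) = u.v/(|u||v|) = -63/sqrt(4810) = -0.908381
theta = acos(-0.908381) = 155.28 degrees

155.28 degrees


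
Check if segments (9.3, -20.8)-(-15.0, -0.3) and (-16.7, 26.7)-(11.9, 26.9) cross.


Cross products: d1=-1363.7, d2=-772.54, d3=-621.25, d4=-1212.41
d1*d2 < 0 and d3*d4 < 0? no

No, they don't intersect


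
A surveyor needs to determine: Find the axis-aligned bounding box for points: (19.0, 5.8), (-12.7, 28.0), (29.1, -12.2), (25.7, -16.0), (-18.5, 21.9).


x range: [-18.5, 29.1]
y range: [-16, 28]
Bounding box: (-18.5,-16) to (29.1,28)

(-18.5,-16) to (29.1,28)


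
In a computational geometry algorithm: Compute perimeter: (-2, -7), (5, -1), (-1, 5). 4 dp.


Sides: (-2, -7)->(5, -1): sqrt(85) = 9.219544, (5, -1)->(-1, 5): sqrt(72) = 8.485281, (-1, 5)->(-2, -7): sqrt(145) = 12.041595
Sum = 29.74642
Perimeter = 29.7464

29.7464


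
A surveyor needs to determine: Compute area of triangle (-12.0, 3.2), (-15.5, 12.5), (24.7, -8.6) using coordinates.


Area = |x_A(y_B-y_C) + x_B(y_C-y_A) + x_C(y_A-y_B)|/2
= |(-253.2) + 182.9 + (-229.71)|/2
= 300.01/2 = 150.005

150.005


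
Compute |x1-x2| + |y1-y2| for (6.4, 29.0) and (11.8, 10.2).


|6.4-11.8| + |29-10.2| = 5.4 + 18.8 = 24.2

24.2


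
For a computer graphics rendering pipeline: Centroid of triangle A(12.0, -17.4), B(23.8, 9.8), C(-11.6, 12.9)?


Centroid = ((x_A+x_B+x_C)/3, (y_A+y_B+y_C)/3)
= ((12+23.8+(-11.6))/3, ((-17.4)+9.8+12.9)/3)
= (8.0667, 1.7667)

(8.0667, 1.7667)


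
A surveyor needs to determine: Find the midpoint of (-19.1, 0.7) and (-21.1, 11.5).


M = (((-19.1)+(-21.1))/2, (0.7+11.5)/2)
= (-20.1, 6.1)

(-20.1, 6.1)


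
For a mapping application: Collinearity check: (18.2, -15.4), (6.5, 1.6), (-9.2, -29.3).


Cross product: (6.5-18.2)*((-29.3)-(-15.4)) - (1.6-(-15.4))*((-9.2)-18.2)
= 628.43

No, not collinear


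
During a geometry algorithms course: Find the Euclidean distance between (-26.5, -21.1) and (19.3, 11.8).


dx=45.8, dy=32.9
d^2 = 45.8^2 + 32.9^2 = 3180.05
d = sqrt(3180.05) = 56.3919

56.3919


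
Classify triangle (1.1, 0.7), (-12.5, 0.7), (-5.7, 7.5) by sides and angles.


Side lengths squared: AB^2=184.96, BC^2=92.48, CA^2=92.48
Sorted: [92.48, 92.48, 184.96]
By sides: Isosceles, By angles: Right

Isosceles, Right


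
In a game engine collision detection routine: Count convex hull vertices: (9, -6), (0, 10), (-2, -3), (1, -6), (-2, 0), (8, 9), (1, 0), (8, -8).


Convex hull vertices (CCW): (-2, -3), (1, -6), (8, -8), (9, -6), (8, 9), (0, 10), (-2, 0)
Count = 7

7


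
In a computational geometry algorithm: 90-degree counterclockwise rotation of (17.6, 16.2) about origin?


90° CCW: (x,y) -> (-y, x)
(17.6,16.2) -> (-16.2, 17.6)

(-16.2, 17.6)


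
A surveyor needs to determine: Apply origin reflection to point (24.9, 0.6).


Reflection over origin: (x,y) -> (-x,-y)
(24.9, 0.6) -> (-24.9, -0.6)

(-24.9, -0.6)


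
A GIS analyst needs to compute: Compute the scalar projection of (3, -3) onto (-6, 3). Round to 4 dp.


u.v = -27, |v| = sqrt(45) = 6.7082
Scalar projection = u.v / |v| = -27 / sqrt(45) = -4.0249

-4.0249


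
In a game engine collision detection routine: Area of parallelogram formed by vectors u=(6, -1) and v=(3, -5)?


|u x v| = |6*(-5) - (-1)*3|
= |(-30) - (-3)| = 27

27


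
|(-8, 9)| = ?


|u| = sqrt((-8)^2 + 9^2) = sqrt(145) = 12.0416

12.0416


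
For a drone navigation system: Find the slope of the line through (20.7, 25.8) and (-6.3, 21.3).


slope = (y2-y1)/(x2-x1) = (21.3-25.8)/((-6.3)-20.7) = (-4.5)/(-27) = 0.1667

0.1667


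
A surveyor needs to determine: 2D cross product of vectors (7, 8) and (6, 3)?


u x v = u_x*v_y - u_y*v_x = 7*3 - 8*6
= 21 - 48 = -27

-27


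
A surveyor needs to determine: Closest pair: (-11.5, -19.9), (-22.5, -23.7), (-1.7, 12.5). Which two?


d(P0,P1) = 11.6379, d(P0,P2) = 33.8497, d(P1,P2) = 41.7502
Closest: P0 and P1

Closest pair: (-11.5, -19.9) and (-22.5, -23.7), distance = 11.6379


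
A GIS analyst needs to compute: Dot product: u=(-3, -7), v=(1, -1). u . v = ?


u . v = u_x*v_x + u_y*v_y = (-3)*1 + (-7)*(-1)
= (-3) + 7 = 4

4


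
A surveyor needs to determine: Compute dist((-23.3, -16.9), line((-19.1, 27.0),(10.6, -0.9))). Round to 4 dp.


|cross product| = 1421.01
|line direction| = sqrt(1660.5) = 40.7492
Distance = 1421.01/sqrt(1660.5) = 34.8721

34.8721


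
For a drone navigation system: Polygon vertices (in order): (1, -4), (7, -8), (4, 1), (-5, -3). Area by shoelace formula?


Shoelace sum: (1*(-8) - 7*(-4)) + (7*1 - 4*(-8)) + (4*(-3) - (-5)*1) + ((-5)*(-4) - 1*(-3))
= 75
Area = |75|/2 = 37.5

37.5


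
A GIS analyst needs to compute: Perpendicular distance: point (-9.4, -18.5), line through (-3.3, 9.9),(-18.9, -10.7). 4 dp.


|cross product| = 317.38
|line direction| = sqrt(667.72) = 25.8403
Distance = 317.38/sqrt(667.72) = 12.2824

12.2824


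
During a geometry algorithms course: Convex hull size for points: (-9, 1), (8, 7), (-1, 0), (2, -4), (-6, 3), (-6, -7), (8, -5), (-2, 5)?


Convex hull vertices (CCW): (-9, 1), (-6, -7), (8, -5), (8, 7), (-2, 5), (-6, 3)
Count = 6

6


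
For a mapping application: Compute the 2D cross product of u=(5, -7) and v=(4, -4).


u x v = u_x*v_y - u_y*v_x = 5*(-4) - (-7)*4
= (-20) - (-28) = 8

8


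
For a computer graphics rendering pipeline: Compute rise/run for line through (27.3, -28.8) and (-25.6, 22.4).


slope = (y2-y1)/(x2-x1) = (22.4-(-28.8))/((-25.6)-27.3) = 51.2/(-52.9) = -0.9679

-0.9679


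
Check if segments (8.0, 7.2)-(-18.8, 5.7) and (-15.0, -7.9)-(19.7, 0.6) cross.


Cross products: d1=328.47, d2=504.22, d3=370.18, d4=194.43
d1*d2 < 0 and d3*d4 < 0? no

No, they don't intersect


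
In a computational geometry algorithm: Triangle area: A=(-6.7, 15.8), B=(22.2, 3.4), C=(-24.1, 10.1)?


Area = |x_A(y_B-y_C) + x_B(y_C-y_A) + x_C(y_A-y_B)|/2
= |44.89 + (-126.54) + (-298.84)|/2
= 380.49/2 = 190.245

190.245


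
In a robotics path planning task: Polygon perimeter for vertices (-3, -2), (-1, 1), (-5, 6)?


Sides: (-3, -2)->(-1, 1): sqrt(13) = 3.605551, (-1, 1)->(-5, 6): sqrt(41) = 6.403124, (-5, 6)->(-3, -2): sqrt(68) = 8.246211
Sum = 18.254886
Perimeter = 18.2549

18.2549


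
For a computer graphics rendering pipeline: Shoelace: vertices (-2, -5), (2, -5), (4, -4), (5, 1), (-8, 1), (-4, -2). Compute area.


Shoelace sum: ((-2)*(-5) - 2*(-5)) + (2*(-4) - 4*(-5)) + (4*1 - 5*(-4)) + (5*1 - (-8)*1) + ((-8)*(-2) - (-4)*1) + ((-4)*(-5) - (-2)*(-2))
= 105
Area = |105|/2 = 52.5

52.5


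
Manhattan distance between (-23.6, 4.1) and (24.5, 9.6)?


|(-23.6)-24.5| + |4.1-9.6| = 48.1 + 5.5 = 53.6

53.6


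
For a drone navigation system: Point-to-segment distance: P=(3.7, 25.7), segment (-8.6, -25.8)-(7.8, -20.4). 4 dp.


Project P onto AB: t = 1 (clamped to [0,1])
Closest point on segment: (7.8, -20.4)
Distance: 46.282

46.282


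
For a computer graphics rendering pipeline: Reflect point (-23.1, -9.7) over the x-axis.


Reflection over x-axis: (x,y) -> (x,-y)
(-23.1, -9.7) -> (-23.1, 9.7)

(-23.1, 9.7)


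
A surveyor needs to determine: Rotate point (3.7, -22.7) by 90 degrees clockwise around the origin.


90° CW: (x,y) -> (y, -x)
(3.7,-22.7) -> (-22.7, -3.7)

(-22.7, -3.7)


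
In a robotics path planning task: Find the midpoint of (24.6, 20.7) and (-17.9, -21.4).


M = ((24.6+(-17.9))/2, (20.7+(-21.4))/2)
= (3.35, -0.35)

(3.35, -0.35)


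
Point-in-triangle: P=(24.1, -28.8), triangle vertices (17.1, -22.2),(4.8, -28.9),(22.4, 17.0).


Cross products: AB x AP = 128.08, BC x BP = -884.11, CA x CP = 309.38
All same sign? no

No, outside


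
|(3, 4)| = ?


|u| = sqrt(3^2 + 4^2) = sqrt(25) = 5

5


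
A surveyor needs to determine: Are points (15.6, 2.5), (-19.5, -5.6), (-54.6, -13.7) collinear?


Cross product: ((-19.5)-15.6)*((-13.7)-2.5) - ((-5.6)-2.5)*((-54.6)-15.6)
= 0

Yes, collinear


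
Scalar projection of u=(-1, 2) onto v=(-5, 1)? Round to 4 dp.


u.v = 7, |v| = sqrt(26) = 5.099
Scalar projection = u.v / |v| = 7 / sqrt(26) = 1.3728

1.3728


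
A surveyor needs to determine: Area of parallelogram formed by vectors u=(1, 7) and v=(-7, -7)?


|u x v| = |1*(-7) - 7*(-7)|
= |(-7) - (-49)| = 42

42


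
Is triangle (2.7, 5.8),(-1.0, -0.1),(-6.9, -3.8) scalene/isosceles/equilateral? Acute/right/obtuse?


Side lengths squared: AB^2=48.5, BC^2=48.5, CA^2=184.32
Sorted: [48.5, 48.5, 184.32]
By sides: Isosceles, By angles: Obtuse

Isosceles, Obtuse


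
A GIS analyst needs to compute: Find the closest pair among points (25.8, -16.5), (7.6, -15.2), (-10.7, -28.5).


d(P0,P1) = 18.2464, d(P0,P2) = 38.422, d(P1,P2) = 22.6226
Closest: P0 and P1

Closest pair: (25.8, -16.5) and (7.6, -15.2), distance = 18.2464


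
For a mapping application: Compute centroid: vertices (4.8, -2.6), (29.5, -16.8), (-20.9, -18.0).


Centroid = ((x_A+x_B+x_C)/3, (y_A+y_B+y_C)/3)
= ((4.8+29.5+(-20.9))/3, ((-2.6)+(-16.8)+(-18))/3)
= (4.4667, -12.4667)

(4.4667, -12.4667)


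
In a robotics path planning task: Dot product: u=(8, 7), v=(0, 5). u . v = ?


u . v = u_x*v_x + u_y*v_y = 8*0 + 7*5
= 0 + 35 = 35

35


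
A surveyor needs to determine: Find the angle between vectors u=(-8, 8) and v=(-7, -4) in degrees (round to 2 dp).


u.v = 24, |u| = sqrt(128) = 11.3137, |v| = sqrt(65) = 8.0623
cos(theta) = u.v/(|u||v|) = 24/sqrt(8320) = 0.263117
theta = acos(0.263117) = 74.74 degrees

74.74 degrees


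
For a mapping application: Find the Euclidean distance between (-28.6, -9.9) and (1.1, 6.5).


dx=29.7, dy=16.4
d^2 = 29.7^2 + 16.4^2 = 1151.05
d = sqrt(1151.05) = 33.9271

33.9271


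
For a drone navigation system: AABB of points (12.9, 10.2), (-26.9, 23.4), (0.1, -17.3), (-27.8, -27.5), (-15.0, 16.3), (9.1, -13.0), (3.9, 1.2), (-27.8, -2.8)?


x range: [-27.8, 12.9]
y range: [-27.5, 23.4]
Bounding box: (-27.8,-27.5) to (12.9,23.4)

(-27.8,-27.5) to (12.9,23.4)


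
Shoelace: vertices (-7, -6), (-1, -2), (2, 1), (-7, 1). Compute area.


Shoelace sum: ((-7)*(-2) - (-1)*(-6)) + ((-1)*1 - 2*(-2)) + (2*1 - (-7)*1) + ((-7)*(-6) - (-7)*1)
= 69
Area = |69|/2 = 34.5

34.5


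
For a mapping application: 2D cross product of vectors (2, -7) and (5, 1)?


u x v = u_x*v_y - u_y*v_x = 2*1 - (-7)*5
= 2 - (-35) = 37

37


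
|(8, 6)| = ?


|u| = sqrt(8^2 + 6^2) = sqrt(100) = 10

10


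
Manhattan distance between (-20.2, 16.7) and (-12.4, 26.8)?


|(-20.2)-(-12.4)| + |16.7-26.8| = 7.8 + 10.1 = 17.9

17.9


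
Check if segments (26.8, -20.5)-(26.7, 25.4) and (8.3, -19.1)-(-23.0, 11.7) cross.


Cross products: d1=-525.98, d2=-1959.57, d3=849.01, d4=2282.6
d1*d2 < 0 and d3*d4 < 0? no

No, they don't intersect


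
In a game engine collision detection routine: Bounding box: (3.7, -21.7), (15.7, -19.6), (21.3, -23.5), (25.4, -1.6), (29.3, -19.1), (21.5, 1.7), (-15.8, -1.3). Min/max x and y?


x range: [-15.8, 29.3]
y range: [-23.5, 1.7]
Bounding box: (-15.8,-23.5) to (29.3,1.7)

(-15.8,-23.5) to (29.3,1.7)


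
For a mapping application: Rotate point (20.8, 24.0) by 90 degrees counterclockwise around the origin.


90° CCW: (x,y) -> (-y, x)
(20.8,24) -> (-24, 20.8)

(-24, 20.8)


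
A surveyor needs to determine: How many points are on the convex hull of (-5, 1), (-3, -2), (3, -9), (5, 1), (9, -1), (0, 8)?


Convex hull vertices (CCW): (-5, 1), (-3, -2), (3, -9), (9, -1), (0, 8)
Count = 5

5


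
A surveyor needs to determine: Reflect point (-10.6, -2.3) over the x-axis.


Reflection over x-axis: (x,y) -> (x,-y)
(-10.6, -2.3) -> (-10.6, 2.3)

(-10.6, 2.3)


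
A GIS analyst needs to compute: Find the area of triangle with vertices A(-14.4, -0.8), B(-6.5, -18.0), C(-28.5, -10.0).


Area = |x_A(y_B-y_C) + x_B(y_C-y_A) + x_C(y_A-y_B)|/2
= |115.2 + 59.8 + (-490.2)|/2
= 315.2/2 = 157.6

157.6


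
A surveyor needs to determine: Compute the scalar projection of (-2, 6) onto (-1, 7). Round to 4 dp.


u.v = 44, |v| = sqrt(50) = 7.0711
Scalar projection = u.v / |v| = 44 / sqrt(50) = 6.2225

6.2225


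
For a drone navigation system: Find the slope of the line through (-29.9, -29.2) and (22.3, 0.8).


slope = (y2-y1)/(x2-x1) = (0.8-(-29.2))/(22.3-(-29.9)) = 30/52.2 = 0.5747

0.5747


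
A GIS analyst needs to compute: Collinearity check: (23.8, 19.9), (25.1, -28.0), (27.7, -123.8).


Cross product: (25.1-23.8)*((-123.8)-19.9) - ((-28)-19.9)*(27.7-23.8)
= 0

Yes, collinear


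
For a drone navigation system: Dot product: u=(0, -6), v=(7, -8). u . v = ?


u . v = u_x*v_x + u_y*v_y = 0*7 + (-6)*(-8)
= 0 + 48 = 48

48


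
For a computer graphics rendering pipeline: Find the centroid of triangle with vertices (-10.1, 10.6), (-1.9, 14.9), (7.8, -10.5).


Centroid = ((x_A+x_B+x_C)/3, (y_A+y_B+y_C)/3)
= (((-10.1)+(-1.9)+7.8)/3, (10.6+14.9+(-10.5))/3)
= (-1.4, 5)

(-1.4, 5)


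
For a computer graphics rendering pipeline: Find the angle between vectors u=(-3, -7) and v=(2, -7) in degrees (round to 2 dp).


u.v = 43, |u| = sqrt(58) = 7.6158, |v| = sqrt(53) = 7.2801
cos(theta) = u.v/(|u||v|) = 43/sqrt(3074) = 0.775562
theta = acos(0.775562) = 39.14 degrees

39.14 degrees


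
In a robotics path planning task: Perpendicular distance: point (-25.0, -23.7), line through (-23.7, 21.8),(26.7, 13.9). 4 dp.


|cross product| = 2303.47
|line direction| = sqrt(2602.57) = 51.0154
Distance = 2303.47/sqrt(2602.57) = 45.1525

45.1525


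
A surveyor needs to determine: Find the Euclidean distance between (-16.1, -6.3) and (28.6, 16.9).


dx=44.7, dy=23.2
d^2 = 44.7^2 + 23.2^2 = 2536.33
d = sqrt(2536.33) = 50.362

50.362


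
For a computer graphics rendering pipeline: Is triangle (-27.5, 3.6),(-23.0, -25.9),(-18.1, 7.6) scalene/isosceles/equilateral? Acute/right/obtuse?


Side lengths squared: AB^2=890.5, BC^2=1146.26, CA^2=104.36
Sorted: [104.36, 890.5, 1146.26]
By sides: Scalene, By angles: Obtuse

Scalene, Obtuse


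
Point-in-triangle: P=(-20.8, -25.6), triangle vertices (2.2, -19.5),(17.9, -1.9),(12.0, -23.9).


Cross products: AB x AP = 309.03, BC x BP = -711.57, CA x CP = 160.98
All same sign? no

No, outside


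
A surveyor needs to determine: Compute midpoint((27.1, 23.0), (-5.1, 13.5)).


M = ((27.1+(-5.1))/2, (23+13.5)/2)
= (11, 18.25)

(11, 18.25)
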